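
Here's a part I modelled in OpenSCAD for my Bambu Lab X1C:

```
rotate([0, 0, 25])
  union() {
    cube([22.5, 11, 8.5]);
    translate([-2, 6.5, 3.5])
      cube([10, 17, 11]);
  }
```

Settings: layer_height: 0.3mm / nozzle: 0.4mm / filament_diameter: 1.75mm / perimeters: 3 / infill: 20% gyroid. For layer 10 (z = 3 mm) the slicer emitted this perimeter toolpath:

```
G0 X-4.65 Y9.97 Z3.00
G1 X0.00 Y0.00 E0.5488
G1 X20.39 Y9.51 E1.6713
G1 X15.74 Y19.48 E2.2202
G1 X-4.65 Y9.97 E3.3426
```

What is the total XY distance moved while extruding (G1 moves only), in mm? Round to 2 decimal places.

67.00 mm

Sum the Euclidean lengths of each G1 segment: total = 67.00 mm.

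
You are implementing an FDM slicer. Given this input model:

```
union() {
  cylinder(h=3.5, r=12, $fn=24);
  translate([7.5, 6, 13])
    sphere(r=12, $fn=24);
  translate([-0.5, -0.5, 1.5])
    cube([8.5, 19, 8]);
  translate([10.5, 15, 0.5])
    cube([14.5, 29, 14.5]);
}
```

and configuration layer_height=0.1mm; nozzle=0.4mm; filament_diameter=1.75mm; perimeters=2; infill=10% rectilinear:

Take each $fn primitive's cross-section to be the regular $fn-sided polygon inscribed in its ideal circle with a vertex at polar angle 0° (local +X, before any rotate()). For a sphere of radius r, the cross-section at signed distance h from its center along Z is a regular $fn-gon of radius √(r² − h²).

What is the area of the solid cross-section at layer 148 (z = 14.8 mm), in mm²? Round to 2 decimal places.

851.10 mm²

At z = 14.8 mm: the cylinder does not reach this height (z outside [0, 3.5]); the sphere at (7.5, 6): section is a regular 24-gon, circumradius = √(r²−h²) = √(12²−1.8²) = 11.864 (area = (24/2)·11.864²·sin(360°/24) = 437.18 mm²); the cube at (-0.5, -0.5) is not intersected at this z (z outside [1.5, 9.5]); the cube at (10.5, 15) is present — its section is the full 14.5×29 rectangle (area 420.50 mm²); Combining (union): the regions partially overlap — summed areas 857.68 mm² minus the doubly-counted overlap 6.58 mm² gives 851.10 mm² — area = 851.10 mm². Overall, the cross-section is a single solid region. Net area = 851.10 mm².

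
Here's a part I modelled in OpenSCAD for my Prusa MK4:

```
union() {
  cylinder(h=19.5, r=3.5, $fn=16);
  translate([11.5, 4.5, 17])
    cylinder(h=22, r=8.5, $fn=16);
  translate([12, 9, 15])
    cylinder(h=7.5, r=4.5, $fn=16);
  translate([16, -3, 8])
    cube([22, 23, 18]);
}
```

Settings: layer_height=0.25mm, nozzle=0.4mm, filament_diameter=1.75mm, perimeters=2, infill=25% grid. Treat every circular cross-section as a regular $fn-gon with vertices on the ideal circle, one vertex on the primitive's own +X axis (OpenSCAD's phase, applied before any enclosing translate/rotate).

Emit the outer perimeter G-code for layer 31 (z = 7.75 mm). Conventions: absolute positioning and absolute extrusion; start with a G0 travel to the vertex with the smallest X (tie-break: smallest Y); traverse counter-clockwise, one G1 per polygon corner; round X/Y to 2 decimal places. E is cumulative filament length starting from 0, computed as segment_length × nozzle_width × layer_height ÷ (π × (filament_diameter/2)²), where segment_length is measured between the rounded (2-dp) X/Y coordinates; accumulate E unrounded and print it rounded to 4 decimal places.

G0 X-3.50 Y0.00 Z7.75
G1 X-3.23 Y-1.34 E0.0568
G1 X-2.47 Y-2.47 E0.1134
G1 X-1.34 Y-3.23 E0.1701
G1 X0.00 Y-3.50 E0.2269
G1 X1.34 Y-3.23 E0.2837
G1 X2.47 Y-2.47 E0.3403
G1 X3.23 Y-1.34 E0.3970
G1 X3.50 Y0.00 E0.4538
G1 X3.23 Y1.34 E0.5106
G1 X2.47 Y2.47 E0.5672
G1 X1.34 Y3.23 E0.6239
G1 X0.00 Y3.50 E0.6807
G1 X-1.34 Y3.23 E0.7375
G1 X-2.47 Y2.47 E0.7941
G1 X-3.23 Y1.34 E0.8507
G1 X-3.50 Y0.00 E0.9076

At z = 7.75 mm: the cylinder: section is a regular 16-gon, circumradius r=3.5; the cylinder at (11.5, 4.5) is absent (z outside [17, 39]); the cylinder at (12, 9) is absent (z outside [15, 22.5]); the cube at (16, -3) is not intersected at this z (z outside [8, 26]); Combining (union): only the r=3.5 cylinder is present, so the union is just that shape — 1 connected region. The outline is a single polygon with 16 vertices. Extrusion per mm of travel: 0.4 × 0.25 / (π × 0.875²) = 0.041575. Accumulating E over each segment gives final E = 0.9076.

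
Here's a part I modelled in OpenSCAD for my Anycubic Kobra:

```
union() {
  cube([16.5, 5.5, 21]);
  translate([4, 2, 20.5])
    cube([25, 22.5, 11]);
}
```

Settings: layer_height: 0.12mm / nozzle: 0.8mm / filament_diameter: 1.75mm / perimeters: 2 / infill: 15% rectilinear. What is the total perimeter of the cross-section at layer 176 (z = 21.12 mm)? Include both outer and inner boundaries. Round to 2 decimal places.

At z = 21.12 mm: the cube does not reach this height (z outside [0, 21]); the cube at (4, 2) is present — its section is the full 25×22.5 rectangle (perimeter 95.00 mm); Taking the union: only the 25×22.5 cube at (4, 2) is present, so the union is just that shape — boundary = 95.00 mm. Overall, the cross-section is a single solid region. Total boundary length (outer) = 95.00 mm.

95.00 mm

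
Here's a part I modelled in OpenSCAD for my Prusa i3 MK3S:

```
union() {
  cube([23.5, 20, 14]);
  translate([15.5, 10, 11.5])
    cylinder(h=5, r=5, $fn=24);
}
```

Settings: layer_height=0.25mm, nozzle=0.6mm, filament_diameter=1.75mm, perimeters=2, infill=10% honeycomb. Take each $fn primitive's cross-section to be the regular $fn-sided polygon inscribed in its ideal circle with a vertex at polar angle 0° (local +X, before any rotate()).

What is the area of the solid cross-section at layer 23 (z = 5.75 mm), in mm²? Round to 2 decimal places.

470.00 mm²

At z = 5.75 mm: the 23.5×20 cube contributes its full rectangle (area 470.00 mm²); the cylinder at (15.5, 10) is absent (z outside [11.5, 16.5]); Taking the union: only the 23.5×20 cube is present, so the union is just that shape — area = 470.00 mm². Overall, the cross-section is a single solid region. Net area = 470.00 mm².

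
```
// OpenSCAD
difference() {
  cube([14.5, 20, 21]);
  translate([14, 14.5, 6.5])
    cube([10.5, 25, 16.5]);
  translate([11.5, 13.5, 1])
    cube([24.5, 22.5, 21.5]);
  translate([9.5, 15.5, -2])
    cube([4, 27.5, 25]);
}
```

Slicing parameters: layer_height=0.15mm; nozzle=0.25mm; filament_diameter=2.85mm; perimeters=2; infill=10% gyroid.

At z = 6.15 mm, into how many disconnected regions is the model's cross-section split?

1

At z = 6.15 mm: the 14.5×20 cube contributes its full rectangle; the cube at (14, 14.5) is not intersected at this z (z outside [6.5, 23]); the cube at (11.5, 13.5) is present — its section is the full 24.5×22.5 rectangle; the cube at (9.5, 15.5) is present — its section is the full 4×27.5 rectangle; Subtracting the remaining from the first: starting from the 14.5×20 cube, the 24.5×22.5 cube at (11.5, 13.5) partially overlaps it — only the 19.50 mm² overlap (of its 551.25 mm²) is removed, clipping the outline; the 4×27.5 cube at (9.5, 15.5) partially overlaps it — only the 9.00 mm² overlap (of its 110.00 mm²) is removed, clipping the outline — 1 connected region. The result has 1 disconnected region.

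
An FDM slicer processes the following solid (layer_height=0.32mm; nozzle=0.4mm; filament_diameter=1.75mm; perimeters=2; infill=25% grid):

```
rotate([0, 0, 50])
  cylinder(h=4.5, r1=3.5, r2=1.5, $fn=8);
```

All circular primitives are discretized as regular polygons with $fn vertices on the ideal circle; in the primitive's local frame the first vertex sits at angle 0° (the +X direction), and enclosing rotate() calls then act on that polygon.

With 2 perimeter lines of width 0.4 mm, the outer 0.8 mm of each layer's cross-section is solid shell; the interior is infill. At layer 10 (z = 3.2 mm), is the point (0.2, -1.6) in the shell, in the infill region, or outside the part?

At z = 3.2 mm: the cone (r1=3.5→r2=1.5) has section circumradius 2.078 here — a regular 8-gon; (whole slice rotated 50° about Z — lengths, areas and connectivity unchanged). Overall, the cross-section is a single solid region. Undo the 50° rotation: the query point maps to (-1.097, -1.182) in the un-rotated model frame. The nearest boundary edge runs (-1.47, -1.47)→(-0.00, -2.08); distance from the point to it = 0.41 mm. The point is inside the cross-section, 0.41 mm from the nearest boundary — within the 0.8 mm shell band (2 × 0.4).

shell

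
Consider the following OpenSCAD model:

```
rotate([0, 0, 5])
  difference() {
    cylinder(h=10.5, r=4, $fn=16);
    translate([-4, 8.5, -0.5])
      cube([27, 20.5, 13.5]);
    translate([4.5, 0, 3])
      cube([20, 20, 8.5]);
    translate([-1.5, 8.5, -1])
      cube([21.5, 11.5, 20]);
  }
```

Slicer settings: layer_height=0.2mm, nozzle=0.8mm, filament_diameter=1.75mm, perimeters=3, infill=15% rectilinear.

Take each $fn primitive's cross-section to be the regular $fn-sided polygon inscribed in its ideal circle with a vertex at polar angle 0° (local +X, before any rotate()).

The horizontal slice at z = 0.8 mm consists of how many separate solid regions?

1

At z = 0.8 mm: the r=4 cylinder gives a regular 16-gon of circumradius 4 (constant along its height); the 27×20.5 cube at (-4, 8.5) contributes its full rectangle; the cube at (4.5, 0) is absent (z outside [3, 11.5]); the cube at (-1.5, 8.5) (footprint 21.5×11.5) is included at this height; Subtracting the remaining from the first: starting from the r=4 cylinder, the 27×20.5 cube at (-4, 8.5) misses the remaining region (no effect); the 21.5×11.5 cube at (-1.5, 8.5) misses the remaining region (no effect) — 1 connected region; (rotated 5° about Z; rotation is an isometry so areas/perimeters/island counts are preserved). The result has 1 disconnected region.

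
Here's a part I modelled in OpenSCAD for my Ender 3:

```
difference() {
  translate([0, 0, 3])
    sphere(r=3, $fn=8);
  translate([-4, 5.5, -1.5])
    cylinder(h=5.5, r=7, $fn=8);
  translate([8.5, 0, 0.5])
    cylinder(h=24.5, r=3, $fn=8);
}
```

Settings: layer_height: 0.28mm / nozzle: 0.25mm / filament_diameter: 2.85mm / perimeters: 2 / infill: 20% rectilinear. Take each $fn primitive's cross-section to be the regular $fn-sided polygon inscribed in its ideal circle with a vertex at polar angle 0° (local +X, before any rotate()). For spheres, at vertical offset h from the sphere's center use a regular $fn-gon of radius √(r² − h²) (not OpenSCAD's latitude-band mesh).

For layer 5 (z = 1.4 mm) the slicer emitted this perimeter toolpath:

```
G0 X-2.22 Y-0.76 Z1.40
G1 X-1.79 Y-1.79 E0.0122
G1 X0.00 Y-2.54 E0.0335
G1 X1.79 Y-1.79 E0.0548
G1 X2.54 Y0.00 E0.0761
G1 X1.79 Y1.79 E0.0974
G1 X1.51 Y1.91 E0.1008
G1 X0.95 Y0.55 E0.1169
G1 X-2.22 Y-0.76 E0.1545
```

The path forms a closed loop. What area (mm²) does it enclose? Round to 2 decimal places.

10.52 mm²

Apply the shoelace formula to the sequence of (X, Y) vertices; enclosed area = 10.52 mm².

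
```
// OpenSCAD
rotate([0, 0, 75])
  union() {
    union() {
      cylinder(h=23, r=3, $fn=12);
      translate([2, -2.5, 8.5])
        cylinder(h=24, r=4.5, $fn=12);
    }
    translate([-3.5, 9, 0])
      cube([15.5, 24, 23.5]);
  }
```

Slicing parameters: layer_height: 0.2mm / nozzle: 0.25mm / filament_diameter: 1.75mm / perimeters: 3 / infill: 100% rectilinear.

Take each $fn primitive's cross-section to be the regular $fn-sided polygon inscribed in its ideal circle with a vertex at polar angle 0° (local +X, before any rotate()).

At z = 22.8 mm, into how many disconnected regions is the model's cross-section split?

2

At z = 22.8 mm: the r=3 cylinder gives a regular 12-gon of circumradius 3 (constant along its height); the r=4.5 cylinder at (2, -2.5) gives a regular 12-gon of circumradius 4.5 (constant along its height); Combining (union): the regions partially overlap (shared area 18.44 mm²), so overlapping operands fuse into one piece — 1 connected region; the cube at (-3.5, 9) (footprint 15.5×24) is included at this height; Combining (union): the 2 present regions are separate (no shared area or edge), so areas and boundary lengths simply add and each stays a separate island — 2 connected regions; (rotated 75° about Z; rotation is an isometry so areas/perimeters/island counts are preserved). The result has 2 disconnected regions.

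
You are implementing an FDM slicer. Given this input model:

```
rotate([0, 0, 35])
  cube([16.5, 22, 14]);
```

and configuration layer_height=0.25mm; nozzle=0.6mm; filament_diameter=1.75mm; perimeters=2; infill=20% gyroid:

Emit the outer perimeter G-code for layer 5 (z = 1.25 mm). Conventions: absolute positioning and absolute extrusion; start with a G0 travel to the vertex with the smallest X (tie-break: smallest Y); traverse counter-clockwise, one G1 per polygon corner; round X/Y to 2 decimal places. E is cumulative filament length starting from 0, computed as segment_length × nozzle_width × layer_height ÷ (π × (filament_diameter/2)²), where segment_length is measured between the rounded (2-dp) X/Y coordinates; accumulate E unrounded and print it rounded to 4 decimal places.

G0 X-12.62 Y18.02 Z1.25
G1 X0.00 Y0.00 E1.3720
G1 X13.52 Y9.46 E2.4010
G1 X0.90 Y27.49 E3.7735
G1 X-12.62 Y18.02 E4.8029

At z = 1.25 mm: the cube is present — its section is the full 16.5×22 rectangle; (rotated 35° about Z; rotation is an isometry so areas/perimeters/island counts are preserved). The outline is a single polygon with 4 vertices. Extrusion per mm of travel: 0.6 × 0.25 / (π × 0.875²) = 0.062363. Accumulating E over each segment gives final E = 4.8029.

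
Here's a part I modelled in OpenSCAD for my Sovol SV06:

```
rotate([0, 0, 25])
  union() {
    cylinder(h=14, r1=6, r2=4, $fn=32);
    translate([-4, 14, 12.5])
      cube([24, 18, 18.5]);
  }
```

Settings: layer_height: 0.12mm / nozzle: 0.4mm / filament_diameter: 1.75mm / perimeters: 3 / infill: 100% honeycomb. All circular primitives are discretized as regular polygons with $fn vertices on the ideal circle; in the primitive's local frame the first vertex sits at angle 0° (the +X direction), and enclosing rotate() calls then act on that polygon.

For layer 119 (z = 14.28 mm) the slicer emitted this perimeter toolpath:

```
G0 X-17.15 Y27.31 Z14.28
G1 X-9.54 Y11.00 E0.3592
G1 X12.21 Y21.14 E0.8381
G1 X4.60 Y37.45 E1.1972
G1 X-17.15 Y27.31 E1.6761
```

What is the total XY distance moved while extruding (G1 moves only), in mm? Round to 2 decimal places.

Sum the Euclidean lengths of each G1 segment: total = 83.99 mm.

83.99 mm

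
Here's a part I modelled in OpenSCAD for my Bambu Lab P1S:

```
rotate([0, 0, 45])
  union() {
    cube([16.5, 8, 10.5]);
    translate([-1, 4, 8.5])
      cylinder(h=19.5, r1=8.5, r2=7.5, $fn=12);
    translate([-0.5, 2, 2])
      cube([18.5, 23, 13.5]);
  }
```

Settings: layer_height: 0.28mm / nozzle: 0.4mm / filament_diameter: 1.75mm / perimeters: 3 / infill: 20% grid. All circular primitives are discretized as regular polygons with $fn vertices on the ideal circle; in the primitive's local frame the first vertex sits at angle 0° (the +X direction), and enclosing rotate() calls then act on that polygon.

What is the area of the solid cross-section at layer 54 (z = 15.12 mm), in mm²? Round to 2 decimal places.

564.60 mm²

At z = 15.12 mm: the cube is absent (z outside [0, 10.5]); the cone at (-1, 4): at t=0.339 of its height the radius interpolates to r₁+(r₂−r₁)t = 8.161, giving a regular 12-gon of that circumradius (area = (12/2)·8.161²·sin(360°/12) = 199.78 mm²); the 18.5×23 cube at (-0.5, 2) contributes its full rectangle (area 425.50 mm²); Taking the union: the regions partially overlap — summed areas 625.28 mm² minus the doubly-counted overlap 60.68 mm² gives 564.60 mm² — area = 564.60 mm²; (rotated 45° about Z; rotation is an isometry so areas/perimeters/island counts are preserved). Overall, the cross-section is a single solid region. Net area = 564.60 mm².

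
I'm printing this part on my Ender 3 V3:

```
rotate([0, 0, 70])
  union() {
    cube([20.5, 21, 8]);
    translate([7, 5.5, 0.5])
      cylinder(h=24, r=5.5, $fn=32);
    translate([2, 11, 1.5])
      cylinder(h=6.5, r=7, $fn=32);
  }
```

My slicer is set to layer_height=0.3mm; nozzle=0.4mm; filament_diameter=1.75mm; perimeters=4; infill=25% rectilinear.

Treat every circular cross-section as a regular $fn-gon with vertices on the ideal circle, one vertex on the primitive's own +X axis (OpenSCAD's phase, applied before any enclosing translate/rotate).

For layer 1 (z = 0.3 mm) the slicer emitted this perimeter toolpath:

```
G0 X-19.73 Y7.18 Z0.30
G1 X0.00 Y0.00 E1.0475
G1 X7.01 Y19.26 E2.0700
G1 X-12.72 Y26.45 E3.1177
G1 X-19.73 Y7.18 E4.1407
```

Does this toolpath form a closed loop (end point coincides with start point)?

Start point (G0): (-19.73, 7.18). End point (last G1): the path returns to the start — closed.

yes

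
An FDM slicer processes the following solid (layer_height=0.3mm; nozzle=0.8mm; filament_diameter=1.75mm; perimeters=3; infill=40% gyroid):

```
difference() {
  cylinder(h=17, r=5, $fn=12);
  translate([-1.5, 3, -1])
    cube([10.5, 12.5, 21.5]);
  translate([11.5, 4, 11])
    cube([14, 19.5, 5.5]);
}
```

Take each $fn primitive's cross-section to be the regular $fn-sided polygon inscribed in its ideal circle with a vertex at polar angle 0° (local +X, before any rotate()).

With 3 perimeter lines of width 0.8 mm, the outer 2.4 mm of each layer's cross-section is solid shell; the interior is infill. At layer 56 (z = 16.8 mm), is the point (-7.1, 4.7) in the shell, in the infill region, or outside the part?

outside

At z = 16.8 mm: the r=5 cylinder contributes a regular 12-gon of circumradius 5; the cube at (-1.5, 3) is present — its section is the full 10.5×12.5 rectangle; the cube at (11.5, 4) is not intersected at this z (z outside [11, 16.5]); After the difference (first − rest): starting from the r=5 cylinder, the 10.5×12.5 cube at (-1.5, 3) partially overlaps it — only the 7.75 mm² overlap (of its 131.25 mm²) is removed, clipping the outline — 1 connected region. Overall, the cross-section is a single solid region. The nearest boundary edge runs (-5.00, 0.00)→(-4.33, 2.50); distance from the point to it = 3.54 mm. The point is not inside any of the regions above, so it lies outside the cross-section (3.54 mm from the nearest boundary).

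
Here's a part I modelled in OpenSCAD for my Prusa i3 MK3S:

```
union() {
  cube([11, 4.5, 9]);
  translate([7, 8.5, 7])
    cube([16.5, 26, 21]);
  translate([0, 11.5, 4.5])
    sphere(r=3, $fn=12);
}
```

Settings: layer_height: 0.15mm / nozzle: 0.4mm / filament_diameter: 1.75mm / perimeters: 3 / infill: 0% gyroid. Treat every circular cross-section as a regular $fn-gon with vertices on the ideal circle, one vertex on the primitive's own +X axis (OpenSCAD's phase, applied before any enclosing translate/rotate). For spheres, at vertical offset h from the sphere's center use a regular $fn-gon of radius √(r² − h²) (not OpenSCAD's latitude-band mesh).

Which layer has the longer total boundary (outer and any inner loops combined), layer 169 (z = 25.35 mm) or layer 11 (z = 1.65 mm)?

layer 169 (z = 25.35 mm)

Layer 169 (z = 25.35): the cube is not intersected at this z (z outside [0, 9]); the cube at (7, 8.5) (footprint 16.5×26) is included at this height (perimeter 85.00 mm); the sphere at (0, 11.5) is absent (|z−center|=20.850 > r=3); Merging all regions: only the 16.5×26 cube at (7, 8.5) is present, so the union is just that shape — boundary = 85.00 mm. So its perimeter = 85.00 mm. Layer 11 (z = 1.65): the cube (footprint 11×4.5) is included at this height (perimeter 31.00 mm); the cube at (7, 8.5) is absent (z outside [7, 28]); the r=3 sphere at (0, 11.5) contributes a regular 12-gon of circumradius √(3²−2.85²) = 0.937 (perimeter = 2·12·0.937·sin(180°/12) = 5.82 mm); Combining (union): the 2 present regions are separate (no shared area or edge), so areas and boundary lengths simply add and each stays a separate island — boundary = 36.82 mm. So its perimeter = 36.82 mm. Layer 169 is larger (85.00 vs 36.82 mm).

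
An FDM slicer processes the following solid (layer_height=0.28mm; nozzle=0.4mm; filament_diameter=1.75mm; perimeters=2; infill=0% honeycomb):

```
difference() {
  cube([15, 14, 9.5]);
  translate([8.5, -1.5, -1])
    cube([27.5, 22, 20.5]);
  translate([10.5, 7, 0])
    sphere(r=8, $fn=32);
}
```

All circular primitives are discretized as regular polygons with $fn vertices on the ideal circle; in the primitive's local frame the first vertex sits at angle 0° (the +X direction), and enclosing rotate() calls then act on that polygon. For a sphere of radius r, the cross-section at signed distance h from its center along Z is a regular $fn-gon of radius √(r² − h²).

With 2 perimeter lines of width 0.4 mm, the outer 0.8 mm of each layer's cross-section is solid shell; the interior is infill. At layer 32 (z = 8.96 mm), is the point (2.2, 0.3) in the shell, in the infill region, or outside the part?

shell

At z = 8.96 mm: the cube is present — its section is the full 15×14 rectangle; the cube at (8.5, -1.5) (footprint 27.5×22) is included at this height; the sphere at (10.5, 7) is not intersected at this z (|z−center|=8.960 > r=8); Subtracting the remaining from the first: starting from the 15×14 cube, the 27.5×22 cube at (8.5, -1.5) partially overlaps it — only the 91.00 mm² overlap (of its 605.00 mm²) is removed, clipping the outline — 1 connected region. Overall, the cross-section is a single solid region. The nearest boundary edge runs (8.50, 0.00)→(0.00, 0.00); distance from the point to it = 0.30 mm. The point is inside the cross-section, 0.30 mm from the nearest boundary — within the 0.8 mm shell band (2 × 0.4).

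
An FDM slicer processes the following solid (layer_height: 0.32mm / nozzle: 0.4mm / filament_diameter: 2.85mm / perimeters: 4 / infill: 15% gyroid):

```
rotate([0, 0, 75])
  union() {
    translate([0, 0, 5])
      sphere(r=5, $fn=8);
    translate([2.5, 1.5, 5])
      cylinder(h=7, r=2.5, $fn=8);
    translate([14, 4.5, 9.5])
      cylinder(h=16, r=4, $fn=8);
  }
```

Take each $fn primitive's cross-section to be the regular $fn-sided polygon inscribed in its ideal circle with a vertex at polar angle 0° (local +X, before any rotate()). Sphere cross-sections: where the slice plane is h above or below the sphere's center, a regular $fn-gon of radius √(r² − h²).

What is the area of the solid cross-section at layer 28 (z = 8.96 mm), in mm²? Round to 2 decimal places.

At z = 8.96 mm: the r=5 sphere contributes a regular 8-gon of circumradius √(5²−3.96²) = 3.053 (area = (8/2)·3.053²·sin(360°/8) = 26.36 mm²); the r=2.5 cylinder at (2.5, 1.5) contributes a regular 8-gon of circumradius 2.5 (area = (8/2)·2.500²·sin(360°/8) = 17.68 mm²); the cylinder at (14, 4.5) is absent (z outside [9.5, 25.5]); Merging all regions: the regions partially overlap — summed areas 44.03 mm² minus the doubly-counted overlap 7.17 mm² gives 36.86 mm² — area = 36.86 mm²; (whole slice rotated 75° about Z — lengths, areas and connectivity unchanged). Overall, the cross-section is a single solid region. Net area = 36.86 mm².

36.86 mm²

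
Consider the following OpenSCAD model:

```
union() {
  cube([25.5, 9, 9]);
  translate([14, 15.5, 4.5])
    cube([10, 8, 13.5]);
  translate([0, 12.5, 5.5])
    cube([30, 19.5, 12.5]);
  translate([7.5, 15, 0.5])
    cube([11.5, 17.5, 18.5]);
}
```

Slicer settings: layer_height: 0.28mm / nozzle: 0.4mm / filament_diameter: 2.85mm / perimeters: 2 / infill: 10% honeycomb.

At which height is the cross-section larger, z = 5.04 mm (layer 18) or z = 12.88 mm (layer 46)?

Layer 18 (z = 5.04): the cube (footprint 25.5×9) is included at this height (area 229.50 mm²); the cube at (14, 15.5) is present — its section is the full 10×8 rectangle (area 80.00 mm²); the cube at (0, 12.5) is absent (z outside [5.5, 18]); the cube at (7.5, 15) (footprint 11.5×17.5) is included at this height (area 201.25 mm²); Combining (union): the regions partially overlap — summed areas 510.75 mm² minus the doubly-counted overlap 40.00 mm² gives 470.75 mm² — area = 470.75 mm². So its area = 470.75 mm². Layer 46 (z = 12.88): the cube is not intersected at this z (z outside [0, 9]); the 10×8 cube at (14, 15.5) contributes its full rectangle (area 80.00 mm²); the cube at (0, 12.5) (footprint 30×19.5) is included at this height (area 585.00 mm²); the 11.5×17.5 cube at (7.5, 15) contributes its full rectangle (area 201.25 mm²); Merging all regions: the regions partially overlap — summed areas 866.25 mm² minus the doubly-counted overlap 275.50 mm² gives 590.75 mm² — area = 590.75 mm². So its area = 590.75 mm². Layer 46 is larger (590.75 vs 470.75 mm²).

layer 46 (z = 12.88 mm)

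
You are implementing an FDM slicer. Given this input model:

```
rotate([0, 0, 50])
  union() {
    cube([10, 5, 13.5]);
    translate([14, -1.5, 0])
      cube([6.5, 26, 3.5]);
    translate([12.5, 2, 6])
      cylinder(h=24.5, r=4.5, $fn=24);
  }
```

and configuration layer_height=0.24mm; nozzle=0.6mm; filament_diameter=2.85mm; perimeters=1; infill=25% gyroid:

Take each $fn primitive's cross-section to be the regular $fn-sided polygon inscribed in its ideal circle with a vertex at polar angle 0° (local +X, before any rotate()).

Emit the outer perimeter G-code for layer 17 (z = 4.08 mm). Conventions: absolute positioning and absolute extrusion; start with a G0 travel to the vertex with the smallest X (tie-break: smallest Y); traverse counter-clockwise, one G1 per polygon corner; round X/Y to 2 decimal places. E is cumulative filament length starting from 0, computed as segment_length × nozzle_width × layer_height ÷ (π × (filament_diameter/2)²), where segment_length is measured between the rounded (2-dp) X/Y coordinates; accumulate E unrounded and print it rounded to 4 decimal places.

G0 X-3.83 Y3.21 Z4.08
G1 X0.00 Y0.00 E0.1128
G1 X6.43 Y7.66 E0.3386
G1 X2.60 Y10.87 E0.4514
G1 X-3.83 Y3.21 E0.6771

At z = 4.08 mm: the cube is present — its section is the full 10×5 rectangle; the cube at (14, -1.5) does not reach this height (z outside [0, 3.5]); the cylinder at (12.5, 2) does not reach this height (z outside [6, 30.5]); Merging all regions: only the 10×5 cube is present, so the union is just that shape — 1 connected region; (whole slice rotated 50° about Z — lengths, areas and connectivity unchanged). The outline is a single polygon with 4 vertices. Extrusion per mm of travel: 0.6 × 0.24 / (π × 1.425²) = 0.022573. Accumulating E over each segment gives final E = 0.6771.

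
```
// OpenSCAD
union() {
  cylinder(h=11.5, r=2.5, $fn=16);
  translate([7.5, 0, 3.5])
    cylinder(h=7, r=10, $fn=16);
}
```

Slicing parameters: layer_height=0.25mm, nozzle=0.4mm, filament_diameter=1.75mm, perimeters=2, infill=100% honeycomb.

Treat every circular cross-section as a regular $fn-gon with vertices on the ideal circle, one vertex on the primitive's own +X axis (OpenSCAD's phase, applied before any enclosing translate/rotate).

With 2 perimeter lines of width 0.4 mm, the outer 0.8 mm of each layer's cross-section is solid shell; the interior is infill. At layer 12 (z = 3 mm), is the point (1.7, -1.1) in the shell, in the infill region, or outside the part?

shell

At z = 3 mm: the cylinder: section is a regular 16-gon, circumradius r=2.5; the cylinder at (7.5, 0) is absent (z outside [3.5, 10.5]); Combining (union): only the r=2.5 cylinder is present, so the union is just that shape — 1 connected region. Overall, the cross-section is a single solid region. The nearest boundary edge runs (1.77, -1.77)→(2.31, -0.96); distance from the point to it = 0.43 mm. The point is inside the cross-section, 0.43 mm from the nearest boundary — within the 0.8 mm shell band (2 × 0.4).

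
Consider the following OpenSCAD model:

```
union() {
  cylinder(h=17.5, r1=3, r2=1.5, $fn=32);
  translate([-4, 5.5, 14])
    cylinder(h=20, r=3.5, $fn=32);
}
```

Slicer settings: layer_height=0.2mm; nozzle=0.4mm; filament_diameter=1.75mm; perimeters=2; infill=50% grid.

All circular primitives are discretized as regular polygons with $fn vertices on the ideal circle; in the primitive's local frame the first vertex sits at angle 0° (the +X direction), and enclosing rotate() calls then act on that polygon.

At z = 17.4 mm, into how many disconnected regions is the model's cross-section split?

At z = 17.4 mm: the cone (r1=3→r2=1.5) has section circumradius 1.509 here — a regular 32-gon; the r=3.5 cylinder at (-4, 5.5) contributes a regular 32-gon of circumradius 3.5; Taking the union: the 2 present regions are separate (no shared area or edge), so areas and boundary lengths simply add and each stays a separate island — 2 connected regions. The result has 2 disconnected regions.

2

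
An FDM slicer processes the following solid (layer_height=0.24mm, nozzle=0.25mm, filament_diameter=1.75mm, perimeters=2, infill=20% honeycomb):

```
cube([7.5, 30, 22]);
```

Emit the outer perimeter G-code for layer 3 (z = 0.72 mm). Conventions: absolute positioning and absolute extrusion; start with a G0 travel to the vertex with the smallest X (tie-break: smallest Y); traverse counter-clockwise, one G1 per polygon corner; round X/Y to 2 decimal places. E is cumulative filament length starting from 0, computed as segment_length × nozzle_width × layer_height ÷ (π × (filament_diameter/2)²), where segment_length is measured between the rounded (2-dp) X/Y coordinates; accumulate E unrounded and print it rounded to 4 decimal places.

G0 X0.00 Y0.00 Z0.72
G1 X7.50 Y0.00 E0.1871
G1 X7.50 Y30.00 E0.9354
G1 X0.00 Y30.00 E1.1225
G1 X0.00 Y0.00 E1.8709

At z = 0.72 mm: the cube is present — its section is the full 7.5×30 rectangle. The outline is a single polygon with 4 vertices. Extrusion per mm of travel: 0.25 × 0.24 / (π × 0.875²) = 0.024945. Accumulating E over each segment gives final E = 1.8709.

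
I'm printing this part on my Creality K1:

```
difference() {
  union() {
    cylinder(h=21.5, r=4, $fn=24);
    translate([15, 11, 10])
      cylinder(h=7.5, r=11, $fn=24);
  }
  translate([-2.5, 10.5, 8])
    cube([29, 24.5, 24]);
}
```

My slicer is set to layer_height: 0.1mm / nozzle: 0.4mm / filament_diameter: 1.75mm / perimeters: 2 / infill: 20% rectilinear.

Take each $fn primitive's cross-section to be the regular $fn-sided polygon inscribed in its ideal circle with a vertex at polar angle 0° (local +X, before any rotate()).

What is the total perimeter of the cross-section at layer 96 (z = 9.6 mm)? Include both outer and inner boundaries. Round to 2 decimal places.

25.06 mm

At z = 9.6 mm: the r=4 cylinder gives a regular 24-gon of circumradius 4 (constant along its height) (perimeter = 2·24·4.000·sin(180°/24) = 25.06 mm); the cylinder at (15, 11) does not reach this height (z outside [10, 17.5]); Combining (union): only the r=4 cylinder is present, so the union is just that shape — boundary = 25.06 mm; the cube at (-2.5, 10.5) (footprint 29×24.5) is included at this height (perimeter 107.00 mm); After the difference (first − rest): starting from that combined region, the 29×24.5 cube at (-2.5, 10.5) misses the remaining region (no effect) — boundary = 25.06 mm. Overall, the cross-section is a single solid region. Total boundary length (outer) = 25.06 mm.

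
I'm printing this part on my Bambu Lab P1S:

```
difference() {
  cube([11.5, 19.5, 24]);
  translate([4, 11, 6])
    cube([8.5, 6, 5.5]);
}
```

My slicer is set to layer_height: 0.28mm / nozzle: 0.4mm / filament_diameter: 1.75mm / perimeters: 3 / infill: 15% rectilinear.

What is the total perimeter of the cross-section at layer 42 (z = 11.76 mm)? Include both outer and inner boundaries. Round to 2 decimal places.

62.00 mm

At z = 11.76 mm: the 11.5×19.5 cube contributes its full rectangle (perimeter 62.00 mm); the cube at (4, 11) is absent (z outside [6, 11.5]); Subtracting the remaining from the first: none of the subtracted shapes is present at this height, so the 11.5×19.5 cube is unchanged — boundary = 62.00 mm. Overall, the cross-section is a single solid region. Total boundary length (outer) = 62.00 mm.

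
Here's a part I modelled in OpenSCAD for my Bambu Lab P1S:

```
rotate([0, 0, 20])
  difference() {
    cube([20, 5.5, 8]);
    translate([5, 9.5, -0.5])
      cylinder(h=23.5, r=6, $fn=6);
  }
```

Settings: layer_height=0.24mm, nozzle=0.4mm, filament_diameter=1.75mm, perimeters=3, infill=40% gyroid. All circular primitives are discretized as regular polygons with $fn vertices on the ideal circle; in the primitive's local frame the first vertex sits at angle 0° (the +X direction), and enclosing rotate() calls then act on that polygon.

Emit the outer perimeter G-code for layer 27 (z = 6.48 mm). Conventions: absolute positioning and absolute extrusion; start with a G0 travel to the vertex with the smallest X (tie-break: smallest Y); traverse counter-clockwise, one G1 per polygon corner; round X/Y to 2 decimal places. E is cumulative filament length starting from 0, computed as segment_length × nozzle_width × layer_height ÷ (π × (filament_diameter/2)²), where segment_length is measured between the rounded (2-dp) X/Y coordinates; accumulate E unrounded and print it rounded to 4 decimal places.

G0 X-1.88 Y5.17 Z6.48
G1 X0.00 Y0.00 E0.2196
G1 X18.79 Y6.84 E1.0177
G1 X16.91 Y12.01 E1.2372
G1 X6.29 Y8.14 E1.6884
G1 X6.05 Y6.78 E1.7435
G1 X0.41 Y4.73 E1.9830
G1 X-0.65 Y5.62 E2.0382
G1 X-1.88 Y5.17 E2.0905

At z = 6.48 mm: the cube (footprint 20×5.5) is included at this height; the r=6 cylinder at (5, 9.5) contributes a regular 6-gon of circumradius 6; Taking the first minus the rest: starting from the 20×5.5 cube, the r=6 cylinder at (5, 9.5) partially overlaps it — only the 8.00 mm² overlap (of its 93.53 mm²) is removed, clipping the outline — 1 connected region; (whole slice rotated 20° about Z — lengths, areas and connectivity unchanged). The outline is a single polygon with 8 vertices. Extrusion per mm of travel: 0.4 × 0.24 / (π × 0.875²) = 0.039912. Accumulating E over each segment gives final E = 2.0905.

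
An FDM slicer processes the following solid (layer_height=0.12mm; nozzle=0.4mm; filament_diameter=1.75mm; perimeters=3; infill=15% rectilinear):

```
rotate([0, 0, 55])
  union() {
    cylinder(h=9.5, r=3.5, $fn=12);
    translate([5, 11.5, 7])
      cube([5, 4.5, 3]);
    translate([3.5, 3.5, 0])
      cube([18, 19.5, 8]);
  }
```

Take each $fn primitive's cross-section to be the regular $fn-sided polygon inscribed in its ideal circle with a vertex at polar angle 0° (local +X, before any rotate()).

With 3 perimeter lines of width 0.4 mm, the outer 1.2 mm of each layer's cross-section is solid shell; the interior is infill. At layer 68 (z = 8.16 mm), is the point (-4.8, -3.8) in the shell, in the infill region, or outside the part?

outside

At z = 8.16 mm: the cylinder: section is a regular 12-gon, circumradius r=3.5; the cube at (5, 11.5) is present — its section is the full 5×4.5 rectangle; the cube at (3.5, 3.5) does not reach this height (z outside [0, 8]); Merging all regions: the 2 present regions are separate (no shared area or edge), so areas and boundary lengths simply add and each stays a separate island — 2 connected regions; (whole slice rotated 55° about Z — lengths, areas and connectivity unchanged). Overall, the cross-section has 2 separate islands. Undo the 55° rotation: the query point maps to (-5.866, 1.752) in the un-rotated model frame. The nearest boundary edge runs (-3.50, 0.00)→(-3.03, 1.75); distance from the point to it = 2.74 mm. The point is not inside any of the regions above, so it lies outside the cross-section (2.74 mm from the nearest boundary).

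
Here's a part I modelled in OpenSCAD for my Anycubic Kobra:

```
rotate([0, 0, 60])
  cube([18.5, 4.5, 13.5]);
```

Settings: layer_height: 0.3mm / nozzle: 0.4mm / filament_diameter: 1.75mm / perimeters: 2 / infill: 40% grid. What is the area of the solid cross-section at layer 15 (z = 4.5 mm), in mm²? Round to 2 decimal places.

At z = 4.5 mm: the cube is present — its section is the full 18.5×4.5 rectangle (area 83.25 mm²); (whole slice rotated 60° about Z — lengths, areas and connectivity unchanged). Overall, the cross-section is a single solid region. Net area = 83.25 mm².

83.25 mm²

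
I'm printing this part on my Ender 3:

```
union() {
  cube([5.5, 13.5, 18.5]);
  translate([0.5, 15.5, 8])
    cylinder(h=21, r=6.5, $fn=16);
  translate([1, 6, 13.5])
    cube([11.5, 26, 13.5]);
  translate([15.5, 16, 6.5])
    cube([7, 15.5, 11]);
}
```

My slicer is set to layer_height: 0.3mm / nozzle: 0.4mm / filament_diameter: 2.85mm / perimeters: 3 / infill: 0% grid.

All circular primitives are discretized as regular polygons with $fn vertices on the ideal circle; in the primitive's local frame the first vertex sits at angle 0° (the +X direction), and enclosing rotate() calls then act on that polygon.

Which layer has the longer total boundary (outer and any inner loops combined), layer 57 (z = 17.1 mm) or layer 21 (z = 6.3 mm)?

layer 57 (z = 17.1 mm)

Layer 57 (z = 17.1): the cube is present — its section is the full 5.5×13.5 rectangle (perimeter 38.00 mm); the r=6.5 cylinder at (0.5, 15.5) contributes a regular 16-gon of circumradius 6.5 (perimeter = 2·16·6.500·sin(180°/16) = 40.58 mm); the 11.5×26 cube at (1, 6) contributes its full rectangle (perimeter 75.00 mm); the 7×15.5 cube at (15.5, 16) contributes its full rectangle (perimeter 45.00 mm); Taking the union: the regions partially overlap (shared area 96.42 mm²), so the edge portions inside another operand are dropped and the merged outline is re-measured after clipping — boundary = 140.49 mm. So its perimeter = 140.49 mm. Layer 21 (z = 6.3): the 5.5×13.5 cube contributes its full rectangle (perimeter 38.00 mm); the cylinder at (0.5, 15.5) is not intersected at this z (z outside [8, 29]); the cube at (1, 6) is absent (z outside [13.5, 27]); the cube at (15.5, 16) is not intersected at this z (z outside [6.5, 17.5]); Merging all regions: only the 5.5×13.5 cube is present, so the union is just that shape — boundary = 38.00 mm. So its perimeter = 38.00 mm. Layer 57 is larger (140.49 vs 38.00 mm).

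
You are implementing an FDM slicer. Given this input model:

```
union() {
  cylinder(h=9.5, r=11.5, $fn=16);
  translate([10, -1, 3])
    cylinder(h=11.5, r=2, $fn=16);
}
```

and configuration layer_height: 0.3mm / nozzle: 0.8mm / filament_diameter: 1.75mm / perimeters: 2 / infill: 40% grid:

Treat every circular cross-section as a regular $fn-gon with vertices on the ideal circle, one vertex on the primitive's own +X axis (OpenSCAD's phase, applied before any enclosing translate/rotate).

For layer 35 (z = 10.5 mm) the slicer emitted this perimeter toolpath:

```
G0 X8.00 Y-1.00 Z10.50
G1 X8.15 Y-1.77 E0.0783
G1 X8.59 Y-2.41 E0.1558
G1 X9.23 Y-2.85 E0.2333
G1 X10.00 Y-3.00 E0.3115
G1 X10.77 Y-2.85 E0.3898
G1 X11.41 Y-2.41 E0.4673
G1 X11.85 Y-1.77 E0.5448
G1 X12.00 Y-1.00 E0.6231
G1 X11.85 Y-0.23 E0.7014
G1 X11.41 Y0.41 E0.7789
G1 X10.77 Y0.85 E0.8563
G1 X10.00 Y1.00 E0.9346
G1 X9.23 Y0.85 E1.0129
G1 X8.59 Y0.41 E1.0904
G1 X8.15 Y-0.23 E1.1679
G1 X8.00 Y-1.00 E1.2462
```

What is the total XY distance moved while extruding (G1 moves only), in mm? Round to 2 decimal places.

Sum the Euclidean lengths of each G1 segment: total = 12.49 mm.

12.49 mm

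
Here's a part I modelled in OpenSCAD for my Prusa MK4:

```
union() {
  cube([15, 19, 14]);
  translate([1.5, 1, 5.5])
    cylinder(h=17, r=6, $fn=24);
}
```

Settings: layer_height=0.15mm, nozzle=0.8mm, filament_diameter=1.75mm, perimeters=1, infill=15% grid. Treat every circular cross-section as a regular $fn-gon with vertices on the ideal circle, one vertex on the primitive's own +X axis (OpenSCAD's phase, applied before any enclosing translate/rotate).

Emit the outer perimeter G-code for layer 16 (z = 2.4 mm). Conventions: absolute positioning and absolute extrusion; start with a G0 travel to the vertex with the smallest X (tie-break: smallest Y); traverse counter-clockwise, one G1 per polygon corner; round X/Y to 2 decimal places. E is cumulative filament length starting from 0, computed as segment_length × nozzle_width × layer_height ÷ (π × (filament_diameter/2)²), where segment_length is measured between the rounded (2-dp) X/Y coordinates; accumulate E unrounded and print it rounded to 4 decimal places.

At z = 2.4 mm: the cube is present — its section is the full 15×19 rectangle; the cylinder at (1.5, 1) is not intersected at this z (z outside [5.5, 22.5]); Taking the union: only the 15×19 cube is present, so the union is just that shape — 1 connected region. The outline is a single polygon with 4 vertices. Extrusion per mm of travel: 0.8 × 0.15 / (π × 0.875²) = 0.049890. Accumulating E over each segment gives final E = 3.3925.

G0 X0.00 Y0.00 Z2.40
G1 X15.00 Y0.00 E0.7484
G1 X15.00 Y19.00 E1.6963
G1 X0.00 Y19.00 E2.4446
G1 X0.00 Y0.00 E3.3925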